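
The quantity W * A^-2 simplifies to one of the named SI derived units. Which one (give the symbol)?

W = J/s (power = energy per time),
    = kg·m²·s⁻³.
Combining: W·A⁻² = (kg·m²·s⁻³) · A⁻² = kg·m²·s⁻³·A⁻².
kg·m²·s⁻³·A⁻² is the base-SI form of the ohm.

Ω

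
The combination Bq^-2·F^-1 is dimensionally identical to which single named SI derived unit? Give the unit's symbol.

Bq = s⁻¹.
So Bq⁻² = s².
F = kg⁻¹·m⁻²·s⁴·A².
So F⁻¹ = kg·m²·s⁻⁴·A⁻².
Combining: Bq⁻²·F⁻¹ = s² · (kg·m²·s⁻⁴·A⁻²) = kg·m²·s⁻²·A⁻².
kg·m²·s⁻²·A⁻² is the base-SI form of the henry.

H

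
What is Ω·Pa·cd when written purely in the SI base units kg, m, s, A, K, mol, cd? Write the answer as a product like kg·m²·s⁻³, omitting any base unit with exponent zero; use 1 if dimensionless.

kg²·m·s⁻⁵·A⁻²·cd

Ω = V/A (resistance = voltage per current),
    = kg·m²·s⁻³·A⁻².
Pa = N/m² (pressure = force per area),
    = kg·m⁻¹·s⁻².
Combining: Ω·Pa·cd = (kg·m²·s⁻³·A⁻²) · (kg·m⁻¹·s⁻²) · cd = kg²·m·s⁻⁵·A⁻²·cd.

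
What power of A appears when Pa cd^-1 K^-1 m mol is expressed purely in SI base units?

0

Pa = N/m² (pressure = force per area),
    = kg·m⁻¹·s⁻².
Combining: Pa·cd⁻¹·K⁻¹·m·mol = (kg·m⁻¹·s⁻²) · cd⁻¹ · K⁻¹ · m · mol = kg·s⁻²·K⁻¹·mol·cd⁻¹.
The exponent of A is 0.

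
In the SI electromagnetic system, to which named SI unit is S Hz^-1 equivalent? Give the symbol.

F

S = kg⁻¹·m⁻²·s³·A².
Hz = s⁻¹.
So Hz⁻¹ = s.
Combining: S·Hz⁻¹ = (kg⁻¹·m⁻²·s³·A²) · s = kg⁻¹·m⁻²·s⁴·A².
kg⁻¹·m⁻²·s⁴·A² is the base-SI form of the farad.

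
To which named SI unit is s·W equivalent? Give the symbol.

J

W = kg·m²·s⁻³.
Combining: s·W = s · (kg·m²·s⁻³) = kg·m²·s⁻².
kg·m²·s⁻² is the base-SI form of the joule.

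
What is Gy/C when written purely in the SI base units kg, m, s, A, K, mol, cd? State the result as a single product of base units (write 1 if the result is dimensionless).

m²·s⁻³·A⁻¹

C = A·s = s·A (charge = current × time).
So C⁻¹ = s⁻¹·A⁻¹.
Gy = J/kg (absorbed dose = energy per mass),
    = m²·s⁻².
Combining: C⁻¹·Gy = (s⁻¹·A⁻¹) · (m²·s⁻²) = m²·s⁻³·A⁻¹.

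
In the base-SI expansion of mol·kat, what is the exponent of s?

-1

kat = mol/s = s⁻¹·mol (catalytic activity).
Combining: mol·kat = mol · (s⁻¹·mol) = s⁻¹·mol².
The exponent of s is -1.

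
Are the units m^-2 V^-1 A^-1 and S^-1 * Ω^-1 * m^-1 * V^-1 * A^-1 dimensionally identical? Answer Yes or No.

No

Left side:
  V = W/A (potential = power per current),
      = kg·m²·s⁻³·A⁻¹.
  So V⁻¹ = kg⁻¹·m⁻²·s³·A.
  Combining: m⁻²·V⁻¹·A⁻¹ = m⁻² · (kg⁻¹·m⁻²·s³·A) · A⁻¹ = kg⁻¹·m⁻⁴·s³.
Right side:
  S = kg⁻¹·m⁻²·s³·A².
  So S⁻¹ = kg·m²·s⁻³·A⁻².
  Ω = kg·m²·s⁻³·A⁻².
  So Ω⁻¹ = kg⁻¹·m⁻²·s³·A².
  V = kg·m²·s⁻³·A⁻¹.
  So V⁻¹ = kg⁻¹·m⁻²·s³·A.
  Combining: S⁻¹·Ω⁻¹·m⁻¹·V⁻¹·A⁻¹ = (kg·m²·s⁻³·A⁻²) · (kg⁻¹·m⁻²·s³·A²) · m⁻¹ · (kg⁻¹·m⁻²·s³·A) · A⁻¹ = kg⁻¹·m⁻³·s³.
Left is kg⁻¹·m⁻⁴·s³; right is kg⁻¹·m⁻³·s³ — different.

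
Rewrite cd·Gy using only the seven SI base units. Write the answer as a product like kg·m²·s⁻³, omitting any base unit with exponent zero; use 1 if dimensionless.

Gy = J/kg (absorbed dose = energy per mass),
    = m²·s⁻².
Combining: cd·Gy = cd · (m²·s⁻²) = m²·s⁻²·cd.

m²·s⁻²·cd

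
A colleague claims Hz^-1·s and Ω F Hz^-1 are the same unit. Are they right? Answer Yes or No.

Left side:
  Hz = s⁻¹.
  So Hz⁻¹ = s.
  Combining: Hz⁻¹·s = s · s = s².
Right side:
  Ω = V/A (resistance = voltage per current),
      = kg·m²·s⁻³·A⁻².
  F = C/V (capacitance = charge per voltage),
      = A·s/(kg·m²·s⁻³·A⁻¹) (substituting C and V),
      = kg⁻¹·m⁻²·s⁴·A².
  Hz = 1/s = s⁻¹ (frequency is cycles per second).
  So Hz⁻¹ = s.
  Combining: Ω·F·Hz⁻¹ = (kg·m²·s⁻³·A⁻²) · (kg⁻¹·m⁻²·s⁴·A²) · s = s².
Both reduce to s².

Yes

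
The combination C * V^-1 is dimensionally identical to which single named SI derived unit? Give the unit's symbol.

C = A·s = s·A (charge = current × time).
V = W/A (potential = power per current),
    = kg·m²·s⁻³·A⁻¹.
So V⁻¹ = kg⁻¹·m⁻²·s³·A.
Combining: C·V⁻¹ = (s·A) · (kg⁻¹·m⁻²·s³·A) = kg⁻¹·m⁻²·s⁴·A².
kg⁻¹·m⁻²·s⁴·A² is the base-SI form of the farad.

F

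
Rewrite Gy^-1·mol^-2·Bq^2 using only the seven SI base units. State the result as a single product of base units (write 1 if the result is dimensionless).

Gy = J/kg (absorbed dose = energy per mass),
    = m²·s⁻².
So Gy⁻¹ = m⁻²·s².
Bq = 1/s = s⁻¹ (activity is decays per second).
So Bq² = s⁻².
Combining: Gy⁻¹·mol⁻²·Bq² = (m⁻²·s²) · mol⁻² · s⁻² = m⁻²·mol⁻².

m⁻²·mol⁻²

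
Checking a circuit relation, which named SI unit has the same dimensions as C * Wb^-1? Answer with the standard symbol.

S

C = A·s = s·A (charge = current × time).
Wb = V·s (flux: a volt is a weber per second),
    = kg·m²·s⁻²·A⁻¹.
So Wb⁻¹ = kg⁻¹·m⁻²·s²·A.
Combining: C·Wb⁻¹ = (s·A) · (kg⁻¹·m⁻²·s²·A) = kg⁻¹·m⁻²·s³·A².
kg⁻¹·m⁻²·s³·A² is the base-SI form of the siemens.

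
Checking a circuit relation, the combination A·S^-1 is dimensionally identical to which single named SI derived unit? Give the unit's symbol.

S = 1/Ω (conductance is reciprocal resistance),
    = kg⁻¹·m⁻²·s³·A².
So S⁻¹ = kg·m²·s⁻³·A⁻².
Combining: A·S⁻¹ = A · (kg·m²·s⁻³·A⁻²) = kg·m²·s⁻³·A⁻¹.
kg·m²·s⁻³·A⁻¹ is the base-SI form of the volt.

V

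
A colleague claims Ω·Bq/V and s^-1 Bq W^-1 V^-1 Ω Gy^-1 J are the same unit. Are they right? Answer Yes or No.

No

Left side:
  Ω = V/A (resistance = voltage per current),
      = kg·m²·s⁻³·A⁻².
  Bq = 1/s = s⁻¹ (activity is decays per second).
  V = W/A (potential = power per current),
      = kg·m²·s⁻³·A⁻¹.
  So V⁻¹ = kg⁻¹·m⁻²·s³·A.
  Combining: Ω·Bq·V⁻¹ = (kg·m²·s⁻³·A⁻²) · s⁻¹ · (kg⁻¹·m⁻²·s³·A) = s⁻¹·A⁻¹.
Right side:
  Bq = 1/s = s⁻¹ (activity is decays per second).
  W = J/s (power = energy per time),
      = kg·m²·s⁻³.
  So W⁻¹ = kg⁻¹·m⁻²·s³.
  V = W/A (potential = power per current),
      = kg·m²·s⁻³·A⁻¹.
  So V⁻¹ = kg⁻¹·m⁻²·s³·A.
  Ω = V/A (resistance = voltage per current),
      = kg·m²·s⁻³·A⁻².
  Gy = J/kg (absorbed dose = energy per mass),
      = m²·s⁻².
  So Gy⁻¹ = m⁻²·s².
  J = N·m (work = force × distance),
      = kg·m²·s⁻².
  Combining: s⁻¹·Bq·W⁻¹·V⁻¹·Ω·Gy⁻¹·J = s⁻¹ · s⁻¹ · (kg⁻¹·m⁻²·s³) · (kg⁻¹·m⁻²·s³·A) · (kg·m²·s⁻³·A⁻²) · (m⁻²·s²) · (kg·m²·s⁻²) = m⁻²·s·A⁻¹.
Left is s⁻¹·A⁻¹; right is m⁻²·s·A⁻¹ — different.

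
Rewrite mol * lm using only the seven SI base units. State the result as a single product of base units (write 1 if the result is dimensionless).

mol·cd

lm = cd.
Combining: mol·lm = mol · cd = mol·cd.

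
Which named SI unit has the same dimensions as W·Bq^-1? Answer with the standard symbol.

J

W = kg·m²·s⁻³.
Bq = s⁻¹.
So Bq⁻¹ = s.
Combining: W·Bq⁻¹ = (kg·m²·s⁻³) · s = kg·m²·s⁻².
kg·m²·s⁻² is the base-SI form of the joule.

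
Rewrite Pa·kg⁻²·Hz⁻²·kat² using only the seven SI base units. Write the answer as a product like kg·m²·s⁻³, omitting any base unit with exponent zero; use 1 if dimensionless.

Pa = N/m² (pressure = force per area),
    = kg·m⁻¹·s⁻².
Hz = 1/s = s⁻¹ (frequency is cycles per second).
So Hz⁻² = s².
kat = mol/s = s⁻¹·mol (catalytic activity).
So kat² = s⁻²·mol².
Combining: Pa·kg⁻²·Hz⁻²·kat² = (kg·m⁻¹·s⁻²) · kg⁻² · s² · (s⁻²·mol²) = kg⁻¹·m⁻¹·s⁻²·mol².

kg⁻¹·m⁻¹·s⁻²·mol²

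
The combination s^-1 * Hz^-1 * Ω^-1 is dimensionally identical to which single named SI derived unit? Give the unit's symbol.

S

Hz = 1/s = s⁻¹ (frequency is cycles per second).
So Hz⁻¹ = s.
Ω = V/A (resistance = voltage per current),
    = kg·m²·s⁻³·A⁻².
So Ω⁻¹ = kg⁻¹·m⁻²·s³·A².
Combining: s⁻¹·Hz⁻¹·Ω⁻¹ = s⁻¹ · s · (kg⁻¹·m⁻²·s³·A²) = kg⁻¹·m⁻²·s³·A².
kg⁻¹·m⁻²·s³·A² is the base-SI form of the siemens.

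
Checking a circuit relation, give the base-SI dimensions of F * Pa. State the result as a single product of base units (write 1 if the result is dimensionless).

m⁻³·s²·A²

F = C/V (capacitance = charge per voltage),
    = A·s/(kg·m²·s⁻³·A⁻¹) (substituting C and V),
    = kg⁻¹·m⁻²·s⁴·A².
Pa = N/m² (pressure = force per area),
    = kg·m⁻¹·s⁻².
Combining: F·Pa = (kg⁻¹·m⁻²·s⁴·A²) · (kg·m⁻¹·s⁻²) = m⁻³·s²·A².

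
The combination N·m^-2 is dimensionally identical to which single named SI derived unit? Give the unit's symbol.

Pa

N = kg·m/s² = kg·m·s⁻² (force = mass × acceleration).
Combining: N·m⁻² = (kg·m·s⁻²) · m⁻² = kg·m⁻¹·s⁻².
kg·m⁻¹·s⁻² is the base-SI form of the pascal.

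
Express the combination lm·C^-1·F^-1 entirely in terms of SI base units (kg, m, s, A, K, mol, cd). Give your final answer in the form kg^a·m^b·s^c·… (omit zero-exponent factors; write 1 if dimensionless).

lm = cd·sr = cd (luminous flux; sr is dimensionless).
C = A·s = s·A (charge = current × time).
So C⁻¹ = s⁻¹·A⁻¹.
F = C/V (capacitance = charge per voltage),
    = A·s/(kg·m²·s⁻³·A⁻¹) (substituting C and V),
    = kg⁻¹·m⁻²·s⁴·A².
So F⁻¹ = kg·m²·s⁻⁴·A⁻².
Combining: lm·C⁻¹·F⁻¹ = cd · (s⁻¹·A⁻¹) · (kg·m²·s⁻⁴·A⁻²) = kg·m²·s⁻⁵·A⁻³·cd.

kg·m²·s⁻⁵·A⁻³·cd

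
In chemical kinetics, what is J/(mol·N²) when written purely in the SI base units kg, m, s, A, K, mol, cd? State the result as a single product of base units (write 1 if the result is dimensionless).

kg⁻¹·s²·mol⁻¹

J = kg·m²·s⁻².
N = kg·m·s⁻².
So N⁻² = kg⁻²·m⁻²·s⁴.
Combining: J·mol⁻¹·N⁻² = (kg·m²·s⁻²) · mol⁻¹ · (kg⁻²·m⁻²·s⁴) = kg⁻¹·s²·mol⁻¹.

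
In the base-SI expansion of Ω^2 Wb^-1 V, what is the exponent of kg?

Ω = kg·m²·s⁻³·A⁻².
So Ω² = kg²·m⁴·s⁻⁶·A⁻⁴.
Wb = kg·m²·s⁻²·A⁻¹.
So Wb⁻¹ = kg⁻¹·m⁻²·s²·A.
V = kg·m²·s⁻³·A⁻¹.
Combining: Ω²·Wb⁻¹·V = (kg²·m⁴·s⁻⁶·A⁻⁴) · (kg⁻¹·m⁻²·s²·A) · (kg·m²·s⁻³·A⁻¹) = kg²·m⁴·s⁻⁷·A⁻⁴.
The exponent of kg is 2.

2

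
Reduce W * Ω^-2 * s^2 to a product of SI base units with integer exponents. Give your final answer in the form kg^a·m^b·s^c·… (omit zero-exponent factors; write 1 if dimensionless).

kg⁻¹·m⁻²·s⁵·A⁴

W = kg·m²·s⁻³.
Ω = kg·m²·s⁻³·A⁻².
So Ω⁻² = kg⁻²·m⁻⁴·s⁶·A⁴.
Combining: W·Ω⁻²·s² = (kg·m²·s⁻³) · (kg⁻²·m⁻⁴·s⁶·A⁴) · s² = kg⁻¹·m⁻²·s⁵·A⁴.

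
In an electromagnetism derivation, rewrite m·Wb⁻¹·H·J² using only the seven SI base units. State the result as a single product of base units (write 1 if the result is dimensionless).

kg²·m⁵·s⁻⁴·A⁻¹

Wb = V·s (flux: a volt is a weber per second),
    = kg·m²·s⁻²·A⁻¹.
So Wb⁻¹ = kg⁻¹·m⁻²·s²·A.
H = Wb/A (inductance = flux per current),
    = kg·m²·s⁻²·A⁻².
J = N·m (work = force × distance),
    = kg·m²·s⁻².
So J² = kg²·m⁴·s⁻⁴.
Combining: m·Wb⁻¹·H·J² = m · (kg⁻¹·m⁻²·s²·A) · (kg·m²·s⁻²·A⁻²) · (kg²·m⁴·s⁻⁴) = kg²·m⁵·s⁻⁴·A⁻¹.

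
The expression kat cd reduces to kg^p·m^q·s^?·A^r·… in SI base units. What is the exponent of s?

kat = s⁻¹·mol.
Combining: kat·cd = (s⁻¹·mol) · cd = s⁻¹·mol·cd.
The exponent of s is -1.

-1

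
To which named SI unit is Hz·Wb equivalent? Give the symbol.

V

Hz = 1/s = s⁻¹ (frequency is cycles per second).
Wb = V·s (flux: a volt is a weber per second),
    = kg·m²·s⁻²·A⁻¹.
Combining: Hz·Wb = s⁻¹ · (kg·m²·s⁻²·A⁻¹) = kg·m²·s⁻³·A⁻¹.
kg·m²·s⁻³·A⁻¹ is the base-SI form of the volt.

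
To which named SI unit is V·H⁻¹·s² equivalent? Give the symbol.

V = W/A (potential = power per current),
    = kg·m²·s⁻³·A⁻¹.
H = Wb/A (inductance = flux per current),
    = kg·m²·s⁻²·A⁻².
So H⁻¹ = kg⁻¹·m⁻²·s²·A².
Combining: V·H⁻¹·s² = (kg·m²·s⁻³·A⁻¹) · (kg⁻¹·m⁻²·s²·A²) · s² = s·A.
s·A is the base-SI form of the coulomb.

C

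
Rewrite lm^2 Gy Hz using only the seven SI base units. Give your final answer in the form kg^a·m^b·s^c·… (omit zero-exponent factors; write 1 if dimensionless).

lm = cd.
So lm² = cd².
Gy = m²·s⁻².
Hz = s⁻¹.
Combining: lm²·Gy·Hz = cd² · (m²·s⁻²) · s⁻¹ = m²·s⁻³·cd².

m²·s⁻³·cd²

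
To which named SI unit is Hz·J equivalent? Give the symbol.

W

Hz = 1/s = s⁻¹ (frequency is cycles per second).
J = N·m (work = force × distance),
    = kg·m²·s⁻².
Combining: Hz·J = s⁻¹ · (kg·m²·s⁻²) = kg·m²·s⁻³.
kg·m²·s⁻³ is the base-SI form of the watt.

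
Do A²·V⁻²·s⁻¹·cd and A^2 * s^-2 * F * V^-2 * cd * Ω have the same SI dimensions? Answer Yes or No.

Yes

Left side:
  V = W/A (potential = power per current),
      = kg·m²·s⁻³·A⁻¹.
  So V⁻² = kg⁻²·m⁻⁴·s⁶·A².
  Combining: A²·V⁻²·s⁻¹·cd = A² · (kg⁻²·m⁻⁴·s⁶·A²) · s⁻¹ · cd = kg⁻²·m⁻⁴·s⁵·A⁴·cd.
Right side:
  F = C/V (capacitance = charge per voltage),
      = A·s/(kg·m²·s⁻³·A⁻¹) (substituting C and V),
      = kg⁻¹·m⁻²·s⁴·A².
  V = W/A (potential = power per current),
      = kg·m²·s⁻³·A⁻¹.
  So V⁻² = kg⁻²·m⁻⁴·s⁶·A².
  Ω = V/A (resistance = voltage per current),
      = kg·m²·s⁻³·A⁻².
  Combining: A²·s⁻²·F·V⁻²·cd·Ω = A² · s⁻² · (kg⁻¹·m⁻²·s⁴·A²) · (kg⁻²·m⁻⁴·s⁶·A²) · cd · (kg·m²·s⁻³·A⁻²) = kg⁻²·m⁻⁴·s⁵·A⁴·cd.
Both reduce to kg⁻²·m⁻⁴·s⁵·A⁴·cd.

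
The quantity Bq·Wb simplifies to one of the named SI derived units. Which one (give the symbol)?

Bq = 1/s = s⁻¹ (activity is decays per second).
Wb = V·s (flux: a volt is a weber per second),
    = kg·m²·s⁻²·A⁻¹.
Combining: Bq·Wb = s⁻¹ · (kg·m²·s⁻²·A⁻¹) = kg·m²·s⁻³·A⁻¹.
kg·m²·s⁻³·A⁻¹ is the base-SI form of the volt.

V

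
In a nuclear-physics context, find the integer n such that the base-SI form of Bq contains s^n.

Bq = 1/s = s⁻¹ (activity is decays per second).
The exponent of s is -1.

-1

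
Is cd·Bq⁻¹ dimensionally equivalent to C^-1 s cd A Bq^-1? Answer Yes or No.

Left side:
  Bq = 1/s = s⁻¹ (activity is decays per second).
  So Bq⁻¹ = s.
  Combining: cd·Bq⁻¹ = cd · s = s·cd.
Right side:
  C = s·A.
  So C⁻¹ = s⁻¹·A⁻¹.
  Bq = s⁻¹.
  So Bq⁻¹ = s.
  Combining: C⁻¹·s·cd·A·Bq⁻¹ = (s⁻¹·A⁻¹) · s · cd · A · s = s·cd.
Both reduce to s·cd.

Yes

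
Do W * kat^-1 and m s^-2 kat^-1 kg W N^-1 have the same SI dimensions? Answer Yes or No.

Left side:
  W = J/s (power = energy per time),
      = kg·m²·s⁻³.
  kat = mol/s = s⁻¹·mol (catalytic activity).
  So kat⁻¹ = s·mol⁻¹.
  Combining: W·kat⁻¹ = (kg·m²·s⁻³) · (s·mol⁻¹) = kg·m²·s⁻²·mol⁻¹.
Right side:
  kat = s⁻¹·mol.
  So kat⁻¹ = s·mol⁻¹.
  W = kg·m²·s⁻³.
  N = kg·m·s⁻².
  So N⁻¹ = kg⁻¹·m⁻¹·s².
  Combining: m·s⁻²·kat⁻¹·kg·W·N⁻¹ = m · s⁻² · (s·mol⁻¹) · kg · (kg·m²·s⁻³) · (kg⁻¹·m⁻¹·s²) = kg·m²·s⁻²·mol⁻¹.
Both reduce to kg·m²·s⁻²·mol⁻¹.

Yes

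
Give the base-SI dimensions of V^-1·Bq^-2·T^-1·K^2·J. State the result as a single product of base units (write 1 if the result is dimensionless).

V = W/A (potential = power per current),
    = kg·m²·s⁻³·A⁻¹.
So V⁻¹ = kg⁻¹·m⁻²·s³·A.
Bq = 1/s = s⁻¹ (activity is decays per second).
So Bq⁻² = s².
T = Wb/m² (flux density = flux per area),
    = kg·s⁻²·A⁻¹.
So T⁻¹ = kg⁻¹·s²·A.
J = N·m (work = force × distance),
    = kg·m²·s⁻².
Combining: V⁻¹·Bq⁻²·T⁻¹·K²·J = (kg⁻¹·m⁻²·s³·A) · s² · (kg⁻¹·s²·A) · K² · (kg·m²·s⁻²) = kg⁻¹·s⁵·A²·K².

kg⁻¹·s⁵·A²·K²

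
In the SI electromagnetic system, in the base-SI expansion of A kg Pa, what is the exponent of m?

Pa = N/m² (pressure = force per area),
    = kg·m⁻¹·s⁻².
Combining: A·kg·Pa = A · kg · (kg·m⁻¹·s⁻²) = kg²·m⁻¹·s⁻²·A.
The exponent of m is -1.

-1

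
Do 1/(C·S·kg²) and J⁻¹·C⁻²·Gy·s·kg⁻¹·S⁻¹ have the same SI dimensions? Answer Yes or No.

Left side:
  C = A·s = s·A (charge = current × time).
  So C⁻¹ = s⁻¹·A⁻¹.
  S = 1/Ω (conductance is reciprocal resistance),
      = kg⁻¹·m⁻²·s³·A².
  So S⁻¹ = kg·m²·s⁻³·A⁻².
  Combining: C⁻¹·S⁻¹·kg⁻² = (s⁻¹·A⁻¹) · (kg·m²·s⁻³·A⁻²) · kg⁻² = kg⁻¹·m²·s⁻⁴·A⁻³.
Right side:
  J = N·m (work = force × distance),
      = kg·m²·s⁻².
  So J⁻¹ = kg⁻¹·m⁻²·s².
  C = A·s = s·A (charge = current × time).
  So C⁻² = s⁻²·A⁻².
  Gy = J/kg (absorbed dose = energy per mass),
      = m²·s⁻².
  S = 1/Ω (conductance is reciprocal resistance),
      = kg⁻¹·m⁻²·s³·A².
  So S⁻¹ = kg·m²·s⁻³·A⁻².
  Combining: J⁻¹·C⁻²·Gy·s·kg⁻¹·S⁻¹ = (kg⁻¹·m⁻²·s²) · (s⁻²·A⁻²) · (m²·s⁻²) · s · kg⁻¹ · (kg·m²·s⁻³·A⁻²) = kg⁻¹·m²·s⁻⁴·A⁻⁴.
Left is kg⁻¹·m²·s⁻⁴·A⁻³; right is kg⁻¹·m²·s⁻⁴·A⁻⁴ — different.

No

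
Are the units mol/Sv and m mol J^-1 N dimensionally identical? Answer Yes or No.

Left side:
  Sv = J/kg (equivalent dose = energy per mass),
      = m²·s⁻².
  So Sv⁻¹ = m⁻²·s².
  Combining: mol·Sv⁻¹ = mol · (m⁻²·s²) = m⁻²·s²·mol.
Right side:
  J = kg·m²·s⁻².
  So J⁻¹ = kg⁻¹·m⁻²·s².
  N = kg·m·s⁻².
  Combining: m·mol·J⁻¹·N = m · mol · (kg⁻¹·m⁻²·s²) · (kg·m·s⁻²) = mol.
Left is m⁻²·s²·mol; right is mol — different.

No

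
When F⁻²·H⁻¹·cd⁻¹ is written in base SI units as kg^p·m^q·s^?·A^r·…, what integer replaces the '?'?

-6

F = kg⁻¹·m⁻²·s⁴·A².
So F⁻² = kg²·m⁴·s⁻⁸·A⁻⁴.
H = kg·m²·s⁻²·A⁻².
So H⁻¹ = kg⁻¹·m⁻²·s²·A².
Combining: F⁻²·H⁻¹·cd⁻¹ = (kg²·m⁴·s⁻⁸·A⁻⁴) · (kg⁻¹·m⁻²·s²·A²) · cd⁻¹ = kg·m²·s⁻⁶·A⁻²·cd⁻¹.
The exponent of s is -6.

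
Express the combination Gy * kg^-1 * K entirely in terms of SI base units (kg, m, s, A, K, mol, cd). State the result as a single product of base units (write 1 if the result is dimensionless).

Gy = m²·s⁻².
Combining: Gy·kg⁻¹·K = (m²·s⁻²) · kg⁻¹ · K = kg⁻¹·m²·s⁻²·K.

kg⁻¹·m²·s⁻²·K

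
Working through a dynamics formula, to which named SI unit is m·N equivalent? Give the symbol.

N = kg·m/s² = kg·m·s⁻² (force = mass × acceleration).
Combining: m·N = m · (kg·m·s⁻²) = kg·m²·s⁻².
kg·m²·s⁻² is the base-SI form of the joule.

J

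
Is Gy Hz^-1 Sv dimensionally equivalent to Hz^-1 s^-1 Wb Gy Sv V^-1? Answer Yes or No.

Yes

Left side:
  Gy = J/kg (absorbed dose = energy per mass),
      = m²·s⁻².
  Hz = 1/s = s⁻¹ (frequency is cycles per second).
  So Hz⁻¹ = s.
  Sv = J/kg (equivalent dose = energy per mass),
      = m²·s⁻².
  Combining: Gy·Hz⁻¹·Sv = (m²·s⁻²) · s · (m²·s⁻²) = m⁴·s⁻³.
Right side:
  Hz = s⁻¹.
  So Hz⁻¹ = s.
  Wb = kg·m²·s⁻²·A⁻¹.
  Gy = m²·s⁻².
  Sv = m²·s⁻².
  V = kg·m²·s⁻³·A⁻¹.
  So V⁻¹ = kg⁻¹·m⁻²·s³·A.
  Combining: Hz⁻¹·s⁻¹·Wb·Gy·Sv·V⁻¹ = s · s⁻¹ · (kg·m²·s⁻²·A⁻¹) · (m²·s⁻²) · (m²·s⁻²) · (kg⁻¹·m⁻²·s³·A) = m⁴·s⁻³.
Both reduce to m⁴·s⁻³.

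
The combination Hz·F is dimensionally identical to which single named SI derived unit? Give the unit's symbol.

Hz = s⁻¹.
F = kg⁻¹·m⁻²·s⁴·A².
Combining: Hz·F = s⁻¹ · (kg⁻¹·m⁻²·s⁴·A²) = kg⁻¹·m⁻²·s³·A².
kg⁻¹·m⁻²·s³·A² is the base-SI form of the siemens.

S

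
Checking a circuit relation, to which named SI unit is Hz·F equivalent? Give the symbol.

S

Hz = 1/s = s⁻¹ (frequency is cycles per second).
F = C/V (capacitance = charge per voltage),
    = A·s/(kg·m²·s⁻³·A⁻¹) (substituting C and V),
    = kg⁻¹·m⁻²·s⁴·A².
Combining: Hz·F = s⁻¹ · (kg⁻¹·m⁻²·s⁴·A²) = kg⁻¹·m⁻²·s³·A².
kg⁻¹·m⁻²·s³·A² is the base-SI form of the siemens.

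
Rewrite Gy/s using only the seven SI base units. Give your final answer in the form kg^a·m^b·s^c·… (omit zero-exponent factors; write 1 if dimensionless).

Gy = J/kg (absorbed dose = energy per mass),
    = m²·s⁻².
Combining: s⁻¹·Gy = s⁻¹ · (m²·s⁻²) = m²·s⁻³.

m²·s⁻³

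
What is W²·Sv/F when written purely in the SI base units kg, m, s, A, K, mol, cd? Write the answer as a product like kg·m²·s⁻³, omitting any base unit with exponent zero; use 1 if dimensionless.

kg³·m⁸·s⁻¹²·A⁻²

W = kg·m²·s⁻³.
So W² = kg²·m⁴·s⁻⁶.
Sv = m²·s⁻².
F = kg⁻¹·m⁻²·s⁴·A².
So F⁻¹ = kg·m²·s⁻⁴·A⁻².
Combining: W²·Sv·F⁻¹ = (kg²·m⁴·s⁻⁶) · (m²·s⁻²) · (kg·m²·s⁻⁴·A⁻²) = kg³·m⁸·s⁻¹²·A⁻².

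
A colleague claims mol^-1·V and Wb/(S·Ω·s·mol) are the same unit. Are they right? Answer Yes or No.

Yes

Left side:
  V = W/A (potential = power per current),
      = kg·m²·s⁻³·A⁻¹.
  Combining: mol⁻¹·V = mol⁻¹ · (kg·m²·s⁻³·A⁻¹) = kg·m²·s⁻³·A⁻¹·mol⁻¹.
Right side:
  S = 1/Ω (conductance is reciprocal resistance),
      = kg⁻¹·m⁻²·s³·A².
  So S⁻¹ = kg·m²·s⁻³·A⁻².
  Ω = V/A (resistance = voltage per current),
      = kg·m²·s⁻³·A⁻².
  So Ω⁻¹ = kg⁻¹·m⁻²·s³·A².
  Wb = V·s (flux: a volt is a weber per second),
      = kg·m²·s⁻²·A⁻¹.
  Combining: S⁻¹·Ω⁻¹·s⁻¹·mol⁻¹·Wb = (kg·m²·s⁻³·A⁻²) · (kg⁻¹·m⁻²·s³·A²) · s⁻¹ · mol⁻¹ · (kg·m²·s⁻²·A⁻¹) = kg·m²·s⁻³·A⁻¹·mol⁻¹.
Both reduce to kg·m²·s⁻³·A⁻¹·mol⁻¹.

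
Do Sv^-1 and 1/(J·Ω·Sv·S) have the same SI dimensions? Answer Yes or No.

No

Left side:
  Sv = J/kg (equivalent dose = energy per mass),
      = m²·s⁻².
  So Sv⁻¹ = m⁻²·s².
Right side:
  J = N·m (work = force × distance),
      = kg·m²·s⁻².
  So J⁻¹ = kg⁻¹·m⁻²·s².
  Ω = V/A (resistance = voltage per current),
      = kg·m²·s⁻³·A⁻².
  So Ω⁻¹ = kg⁻¹·m⁻²·s³·A².
  Sv = J/kg (equivalent dose = energy per mass),
      = m²·s⁻².
  So Sv⁻¹ = m⁻²·s².
  S = 1/Ω (conductance is reciprocal resistance),
      = kg⁻¹·m⁻²·s³·A².
  So S⁻¹ = kg·m²·s⁻³·A⁻².
  Combining: J⁻¹·Ω⁻¹·Sv⁻¹·S⁻¹ = (kg⁻¹·m⁻²·s²) · (kg⁻¹·m⁻²·s³·A²) · (m⁻²·s²) · (kg·m²·s⁻³·A⁻²) = kg⁻¹·m⁻⁴·s⁴.
Left is m⁻²·s²; right is kg⁻¹·m⁻⁴·s⁴ — different.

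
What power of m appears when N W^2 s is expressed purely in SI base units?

5

N = kg·m·s⁻².
W = kg·m²·s⁻³.
So W² = kg²·m⁴·s⁻⁶.
Combining: N·W²·s = (kg·m·s⁻²) · (kg²·m⁴·s⁻⁶) · s = kg³·m⁵·s⁻⁷.
The exponent of m is 5.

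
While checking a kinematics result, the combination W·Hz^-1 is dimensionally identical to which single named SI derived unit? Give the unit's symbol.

J

W = kg·m²·s⁻³.
Hz = s⁻¹.
So Hz⁻¹ = s.
Combining: W·Hz⁻¹ = (kg·m²·s⁻³) · s = kg·m²·s⁻².
kg·m²·s⁻² is the base-SI form of the joule.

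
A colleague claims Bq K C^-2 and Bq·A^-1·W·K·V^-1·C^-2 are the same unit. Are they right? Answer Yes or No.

Yes

Left side:
  Bq = 1/s = s⁻¹ (activity is decays per second).
  C = A·s = s·A (charge = current × time).
  So C⁻² = s⁻²·A⁻².
  Combining: Bq·K·C⁻² = s⁻¹ · K · (s⁻²·A⁻²) = s⁻³·A⁻²·K.
Right side:
  Bq = 1/s = s⁻¹ (activity is decays per second).
  W = J/s (power = energy per time),
      = kg·m²·s⁻³.
  V = W/A (potential = power per current),
      = kg·m²·s⁻³·A⁻¹.
  So V⁻¹ = kg⁻¹·m⁻²·s³·A.
  C = A·s = s·A (charge = current × time).
  So C⁻² = s⁻²·A⁻².
  Combining: Bq·A⁻¹·W·K·V⁻¹·C⁻² = s⁻¹ · A⁻¹ · (kg·m²·s⁻³) · K · (kg⁻¹·m⁻²·s³·A) · (s⁻²·A⁻²) = s⁻³·A⁻²·K.
Both reduce to s⁻³·A⁻²·K.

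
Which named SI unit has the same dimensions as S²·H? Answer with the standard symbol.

F

S = 1/Ω (conductance is reciprocal resistance),
    = kg⁻¹·m⁻²·s³·A².
So S² = kg⁻²·m⁻⁴·s⁶·A⁴.
H = Wb/A (inductance = flux per current),
    = kg·m²·s⁻²·A⁻².
Combining: S²·H = (kg⁻²·m⁻⁴·s⁶·A⁴) · (kg·m²·s⁻²·A⁻²) = kg⁻¹·m⁻²·s⁴·A².
kg⁻¹·m⁻²·s⁴·A² is the base-SI form of the farad.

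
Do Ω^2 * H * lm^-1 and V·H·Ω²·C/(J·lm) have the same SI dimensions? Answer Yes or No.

Left side:
  Ω = V/A (resistance = voltage per current),
      = kg·m²·s⁻³·A⁻².
  So Ω² = kg²·m⁴·s⁻⁶·A⁻⁴.
  H = Wb/A (inductance = flux per current),
      = kg·m²·s⁻²·A⁻².
  lm = cd·sr = cd (luminous flux; sr is dimensionless).
  So lm⁻¹ = cd⁻¹.
  Combining: Ω²·H·lm⁻¹ = (kg²·m⁴·s⁻⁶·A⁻⁴) · (kg·m²·s⁻²·A⁻²) · cd⁻¹ = kg³·m⁶·s⁻⁸·A⁻⁶·cd⁻¹.
Right side:
  V = W/A (potential = power per current),
      = kg·m²·s⁻³·A⁻¹.
  H = Wb/A (inductance = flux per current),
      = kg·m²·s⁻²·A⁻².
  Ω = V/A (resistance = voltage per current),
      = kg·m²·s⁻³·A⁻².
  So Ω² = kg²·m⁴·s⁻⁶·A⁻⁴.
  C = A·s = s·A (charge = current × time).
  J = N·m (work = force × distance),
      = kg·m²·s⁻².
  So J⁻¹ = kg⁻¹·m⁻²·s².
  lm = cd·sr = cd (luminous flux; sr is dimensionless).
  So lm⁻¹ = cd⁻¹.
  Combining: V·H·Ω²·C·J⁻¹·lm⁻¹ = (kg·m²·s⁻³·A⁻¹) · (kg·m²·s⁻²·A⁻²) · (kg²·m⁴·s⁻⁶·A⁻⁴) · (s·A) · (kg⁻¹·m⁻²·s²) · cd⁻¹ = kg³·m⁶·s⁻⁸·A⁻⁶·cd⁻¹.
Both reduce to kg³·m⁶·s⁻⁸·A⁻⁶·cd⁻¹.

Yes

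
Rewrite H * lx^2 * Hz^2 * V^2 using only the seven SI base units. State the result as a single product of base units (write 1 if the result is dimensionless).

H = Wb/A (inductance = flux per current),
    = kg·m²·s⁻²·A⁻².
lx = lm/m² (illuminance = luminous flux per area),
    = m⁻²·cd.
So lx² = m⁻⁴·cd².
Hz = 1/s = s⁻¹ (frequency is cycles per second).
So Hz² = s⁻².
V = W/A (potential = power per current),
    = kg·m²·s⁻³·A⁻¹.
So V² = kg²·m⁴·s⁻⁶·A⁻².
Combining: H·lx²·Hz²·V² = (kg·m²·s⁻²·A⁻²) · (m⁻⁴·cd²) · s⁻² · (kg²·m⁴·s⁻⁶·A⁻²) = kg³·m²·s⁻¹⁰·A⁻⁴·cd².

kg³·m²·s⁻¹⁰·A⁻⁴·cd²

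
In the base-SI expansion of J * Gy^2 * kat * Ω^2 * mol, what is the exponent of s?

J = N·m (work = force × distance),
    = kg·m²·s⁻².
Gy = J/kg (absorbed dose = energy per mass),
    = m²·s⁻².
So Gy² = m⁴·s⁻⁴.
kat = mol/s = s⁻¹·mol (catalytic activity).
Ω = V/A (resistance = voltage per current),
    = kg·m²·s⁻³·A⁻².
So Ω² = kg²·m⁴·s⁻⁶·A⁻⁴.
Combining: J·Gy²·kat·Ω²·mol = (kg·m²·s⁻²) · (m⁴·s⁻⁴) · (s⁻¹·mol) · (kg²·m⁴·s⁻⁶·A⁻⁴) · mol = kg³·m¹⁰·s⁻¹³·A⁻⁴·mol².
The exponent of s is -13.

-13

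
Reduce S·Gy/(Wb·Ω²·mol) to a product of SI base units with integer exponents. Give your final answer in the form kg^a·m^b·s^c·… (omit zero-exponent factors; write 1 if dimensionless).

kg⁻⁴·m⁻⁶·s⁹·A⁷·mol⁻¹

Wb = kg·m²·s⁻²·A⁻¹.
So Wb⁻¹ = kg⁻¹·m⁻²·s²·A.
S = kg⁻¹·m⁻²·s³·A².
Ω = kg·m²·s⁻³·A⁻².
So Ω⁻² = kg⁻²·m⁻⁴·s⁶·A⁴.
Gy = m²·s⁻².
Combining: Wb⁻¹·S·Ω⁻²·Gy·mol⁻¹ = (kg⁻¹·m⁻²·s²·A) · (kg⁻¹·m⁻²·s³·A²) · (kg⁻²·m⁻⁴·s⁶·A⁴) · (m²·s⁻²) · mol⁻¹ = kg⁻⁴·m⁻⁶·s⁹·A⁷·mol⁻¹.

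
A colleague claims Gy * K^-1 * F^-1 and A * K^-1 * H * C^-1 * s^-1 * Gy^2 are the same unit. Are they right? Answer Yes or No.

No

Left side:
  Gy = m²·s⁻².
  F = kg⁻¹·m⁻²·s⁴·A².
  So F⁻¹ = kg·m²·s⁻⁴·A⁻².
  Combining: Gy·K⁻¹·F⁻¹ = (m²·s⁻²) · K⁻¹ · (kg·m²·s⁻⁴·A⁻²) = kg·m⁴·s⁻⁶·A⁻²·K⁻¹.
Right side:
  H = Wb/A (inductance = flux per current),
      = kg·m²·s⁻²·A⁻².
  C = A·s = s·A (charge = current × time).
  So C⁻¹ = s⁻¹·A⁻¹.
  Gy = J/kg (absorbed dose = energy per mass),
      = m²·s⁻².
  So Gy² = m⁴·s⁻⁴.
  Combining: A·K⁻¹·H·C⁻¹·s⁻¹·Gy² = A · K⁻¹ · (kg·m²·s⁻²·A⁻²) · (s⁻¹·A⁻¹) · s⁻¹ · (m⁴·s⁻⁴) = kg·m⁶·s⁻⁸·A⁻²·K⁻¹.
Left is kg·m⁴·s⁻⁶·A⁻²·K⁻¹; right is kg·m⁶·s⁻⁸·A⁻²·K⁻¹ — different.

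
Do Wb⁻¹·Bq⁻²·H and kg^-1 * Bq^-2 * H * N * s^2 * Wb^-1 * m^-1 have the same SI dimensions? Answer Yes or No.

Yes

Left side:
  Wb = V·s (flux: a volt is a weber per second),
      = kg·m²·s⁻²·A⁻¹.
  So Wb⁻¹ = kg⁻¹·m⁻²·s²·A.
  Bq = 1/s = s⁻¹ (activity is decays per second).
  So Bq⁻² = s².
  H = Wb/A (inductance = flux per current),
      = kg·m²·s⁻²·A⁻².
  Combining: Wb⁻¹·Bq⁻²·H = (kg⁻¹·m⁻²·s²·A) · s² · (kg·m²·s⁻²·A⁻²) = s²·A⁻¹.
Right side:
  Bq = s⁻¹.
  So Bq⁻² = s².
  H = kg·m²·s⁻²·A⁻².
  N = kg·m·s⁻².
  Wb = kg·m²·s⁻²·A⁻¹.
  So Wb⁻¹ = kg⁻¹·m⁻²·s²·A.
  Combining: kg⁻¹·Bq⁻²·H·N·s²·Wb⁻¹·m⁻¹ = kg⁻¹ · s² · (kg·m²·s⁻²·A⁻²) · (kg·m·s⁻²) · s² · (kg⁻¹·m⁻²·s²·A) · m⁻¹ = s²·A⁻¹.
Both reduce to s²·A⁻¹.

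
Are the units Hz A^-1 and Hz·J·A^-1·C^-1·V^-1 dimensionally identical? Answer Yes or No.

Left side:
  Hz = 1/s = s⁻¹ (frequency is cycles per second).
  Combining: Hz·A⁻¹ = s⁻¹ · A⁻¹ = s⁻¹·A⁻¹.
Right side:
  Hz = 1/s = s⁻¹ (frequency is cycles per second).
  J = N·m (work = force × distance),
      = kg·m²·s⁻².
  C = A·s = s·A (charge = current × time).
  So C⁻¹ = s⁻¹·A⁻¹.
  V = W/A (potential = power per current),
      = kg·m²·s⁻³·A⁻¹.
  So V⁻¹ = kg⁻¹·m⁻²·s³·A.
  Combining: Hz·J·A⁻¹·C⁻¹·V⁻¹ = s⁻¹ · (kg·m²·s⁻²) · A⁻¹ · (s⁻¹·A⁻¹) · (kg⁻¹·m⁻²·s³·A) = s⁻¹·A⁻¹.
Both reduce to s⁻¹·A⁻¹.

Yes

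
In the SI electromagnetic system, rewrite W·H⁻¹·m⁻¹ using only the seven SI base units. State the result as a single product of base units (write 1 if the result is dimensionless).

W = J/s (power = energy per time),
    = kg·m²·s⁻³.
H = Wb/A (inductance = flux per current),
    = kg·m²·s⁻²·A⁻².
So H⁻¹ = kg⁻¹·m⁻²·s²·A².
Combining: W·H⁻¹·m⁻¹ = (kg·m²·s⁻³) · (kg⁻¹·m⁻²·s²·A²) · m⁻¹ = m⁻¹·s⁻¹·A².

m⁻¹·s⁻¹·A²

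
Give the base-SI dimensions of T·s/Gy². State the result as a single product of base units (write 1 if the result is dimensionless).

kg·m⁻⁴·s³·A⁻¹

T = kg·s⁻²·A⁻¹.
Gy = m²·s⁻².
So Gy⁻² = m⁻⁴·s⁴.
Combining: T·s·Gy⁻² = (kg·s⁻²·A⁻¹) · s · (m⁻⁴·s⁴) = kg·m⁻⁴·s³·A⁻¹.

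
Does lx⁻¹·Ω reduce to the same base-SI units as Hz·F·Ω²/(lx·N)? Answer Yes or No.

No

Left side:
  lx = m⁻²·cd.
  So lx⁻¹ = m²·cd⁻¹.
  Ω = kg·m²·s⁻³·A⁻².
  Combining: lx⁻¹·Ω = (m²·cd⁻¹) · (kg·m²·s⁻³·A⁻²) = kg·m⁴·s⁻³·A⁻²·cd⁻¹.
Right side:
  Hz = s⁻¹.
  F = kg⁻¹·m⁻²·s⁴·A².
  lx = m⁻²·cd.
  So lx⁻¹ = m²·cd⁻¹.
  N = kg·m·s⁻².
  So N⁻¹ = kg⁻¹·m⁻¹·s².
  Ω = kg·m²·s⁻³·A⁻².
  So Ω² = kg²·m⁴·s⁻⁶·A⁻⁴.
  Combining: Hz·F·lx⁻¹·N⁻¹·Ω² = s⁻¹ · (kg⁻¹·m⁻²·s⁴·A²) · (m²·cd⁻¹) · (kg⁻¹·m⁻¹·s²) · (kg²·m⁴·s⁻⁶·A⁻⁴) = m³·s⁻¹·A⁻²·cd⁻¹.
Left is kg·m⁴·s⁻³·A⁻²·cd⁻¹; right is m³·s⁻¹·A⁻²·cd⁻¹ — different.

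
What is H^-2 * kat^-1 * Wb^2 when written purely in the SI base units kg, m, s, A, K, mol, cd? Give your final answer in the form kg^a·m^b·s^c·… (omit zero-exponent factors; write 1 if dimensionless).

s·A²·mol⁻¹

H = Wb/A (inductance = flux per current),
    = kg·m²·s⁻²·A⁻².
So H⁻² = kg⁻²·m⁻⁴·s⁴·A⁴.
kat = mol/s = s⁻¹·mol (catalytic activity).
So kat⁻¹ = s·mol⁻¹.
Wb = V·s (flux: a volt is a weber per second),
    = kg·m²·s⁻²·A⁻¹.
So Wb² = kg²·m⁴·s⁻⁴·A⁻².
Combining: H⁻²·kat⁻¹·Wb² = (kg⁻²·m⁻⁴·s⁴·A⁴) · (s·mol⁻¹) · (kg²·m⁴·s⁻⁴·A⁻²) = s·A²·mol⁻¹.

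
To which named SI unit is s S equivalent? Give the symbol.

F

S = kg⁻¹·m⁻²·s³·A².
Combining: s·S = s · (kg⁻¹·m⁻²·s³·A²) = kg⁻¹·m⁻²·s⁴·A².
kg⁻¹·m⁻²·s⁴·A² is the base-SI form of the farad.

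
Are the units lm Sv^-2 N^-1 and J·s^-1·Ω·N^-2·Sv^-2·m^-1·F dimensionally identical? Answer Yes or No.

No

Left side:
  lm = cd·sr = cd (luminous flux; sr is dimensionless).
  Sv = J/kg (equivalent dose = energy per mass),
      = m²·s⁻².
  So Sv⁻² = m⁻⁴·s⁴.
  N = kg·m/s² = kg·m·s⁻² (force = mass × acceleration).
  So N⁻¹ = kg⁻¹·m⁻¹·s².
  Combining: lm·Sv⁻²·N⁻¹ = cd · (m⁻⁴·s⁴) · (kg⁻¹·m⁻¹·s²) = kg⁻¹·m⁻⁵·s⁶·cd.
Right side:
  J = N·m (work = force × distance),
      = kg·m²·s⁻².
  Ω = V/A (resistance = voltage per current),
      = kg·m²·s⁻³·A⁻².
  N = kg·m/s² = kg·m·s⁻² (force = mass × acceleration).
  So N⁻² = kg⁻²·m⁻²·s⁴.
  Sv = J/kg (equivalent dose = energy per mass),
      = m²·s⁻².
  So Sv⁻² = m⁻⁴·s⁴.
  F = C/V (capacitance = charge per voltage),
      = A·s/(kg·m²·s⁻³·A⁻¹) (substituting C and V),
      = kg⁻¹·m⁻²·s⁴·A².
  Combining: J·s⁻¹·Ω·N⁻²·Sv⁻²·m⁻¹·F = (kg·m²·s⁻²) · s⁻¹ · (kg·m²·s⁻³·A⁻²) · (kg⁻²·m⁻²·s⁴) · (m⁻⁴·s⁴) · m⁻¹ · (kg⁻¹·m⁻²·s⁴·A²) = kg⁻¹·m⁻⁵·s⁶.
Left is kg⁻¹·m⁻⁵·s⁶·cd; right is kg⁻¹·m⁻⁵·s⁶ — different.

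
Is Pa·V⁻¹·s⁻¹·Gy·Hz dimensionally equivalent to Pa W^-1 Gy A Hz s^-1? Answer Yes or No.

Left side:
  Pa = N/m² (pressure = force per area),
      = kg·m⁻¹·s⁻².
  V = W/A (potential = power per current),
      = kg·m²·s⁻³·A⁻¹.
  So V⁻¹ = kg⁻¹·m⁻²·s³·A.
  Gy = J/kg (absorbed dose = energy per mass),
      = m²·s⁻².
  Hz = 1/s = s⁻¹ (frequency is cycles per second).
  Combining: Pa·V⁻¹·s⁻¹·Gy·Hz = (kg·m⁻¹·s⁻²) · (kg⁻¹·m⁻²·s³·A) · s⁻¹ · (m²·s⁻²) · s⁻¹ = m⁻¹·s⁻³·A.
Right side:
  Pa = N/m² (pressure = force per area),
      = kg·m⁻¹·s⁻².
  W = J/s (power = energy per time),
      = kg·m²·s⁻³.
  So W⁻¹ = kg⁻¹·m⁻²·s³.
  Gy = J/kg (absorbed dose = energy per mass),
      = m²·s⁻².
  Hz = 1/s = s⁻¹ (frequency is cycles per second).
  Combining: Pa·W⁻¹·Gy·A·Hz·s⁻¹ = (kg·m⁻¹·s⁻²) · (kg⁻¹·m⁻²·s³) · (m²·s⁻²) · A · s⁻¹ · s⁻¹ = m⁻¹·s⁻³·A.
Both reduce to m⁻¹·s⁻³·A.

Yes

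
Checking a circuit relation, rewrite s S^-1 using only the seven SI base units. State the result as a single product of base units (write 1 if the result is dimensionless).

S = kg⁻¹·m⁻²·s³·A².
So S⁻¹ = kg·m²·s⁻³·A⁻².
Combining: s·S⁻¹ = s · (kg·m²·s⁻³·A⁻²) = kg·m²·s⁻²·A⁻².

kg·m²·s⁻²·A⁻²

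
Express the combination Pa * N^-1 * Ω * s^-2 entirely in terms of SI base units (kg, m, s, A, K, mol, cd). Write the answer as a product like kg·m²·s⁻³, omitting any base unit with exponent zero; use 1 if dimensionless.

Pa = kg·m⁻¹·s⁻².
N = kg·m·s⁻².
So N⁻¹ = kg⁻¹·m⁻¹·s².
Ω = kg·m²·s⁻³·A⁻².
Combining: Pa·N⁻¹·Ω·s⁻² = (kg·m⁻¹·s⁻²) · (kg⁻¹·m⁻¹·s²) · (kg·m²·s⁻³·A⁻²) · s⁻² = kg·s⁻⁵·A⁻².

kg·s⁻⁵·A⁻²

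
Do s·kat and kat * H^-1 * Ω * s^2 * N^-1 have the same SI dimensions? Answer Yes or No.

No

Left side:
  kat = mol/s = s⁻¹·mol (catalytic activity).
  Combining: s·kat = s · (s⁻¹·mol) = mol.
Right side:
  kat = mol/s = s⁻¹·mol (catalytic activity).
  H = Wb/A (inductance = flux per current),
      = kg·m²·s⁻²·A⁻².
  So H⁻¹ = kg⁻¹·m⁻²·s²·A².
  Ω = V/A (resistance = voltage per current),
      = kg·m²·s⁻³·A⁻².
  N = kg·m/s² = kg·m·s⁻² (force = mass × acceleration).
  So N⁻¹ = kg⁻¹·m⁻¹·s².
  Combining: kat·H⁻¹·Ω·s²·N⁻¹ = (s⁻¹·mol) · (kg⁻¹·m⁻²·s²·A²) · (kg·m²·s⁻³·A⁻²) · s² · (kg⁻¹·m⁻¹·s²) = kg⁻¹·m⁻¹·s²·mol.
Left is mol; right is kg⁻¹·m⁻¹·s²·mol — different.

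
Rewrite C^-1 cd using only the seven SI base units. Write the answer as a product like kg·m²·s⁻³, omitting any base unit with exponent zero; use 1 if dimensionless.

s⁻¹·A⁻¹·cd

C = s·A.
So C⁻¹ = s⁻¹·A⁻¹.
Combining: C⁻¹·cd = (s⁻¹·A⁻¹) · cd = s⁻¹·A⁻¹·cd.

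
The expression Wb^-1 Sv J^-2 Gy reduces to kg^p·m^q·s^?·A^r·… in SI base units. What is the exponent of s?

2

Wb = V·s (flux: a volt is a weber per second),
    = kg·m²·s⁻²·A⁻¹.
So Wb⁻¹ = kg⁻¹·m⁻²·s²·A.
Sv = J/kg (equivalent dose = energy per mass),
    = m²·s⁻².
J = N·m (work = force × distance),
    = kg·m²·s⁻².
So J⁻² = kg⁻²·m⁻⁴·s⁴.
Gy = J/kg (absorbed dose = energy per mass),
    = m²·s⁻².
Combining: Wb⁻¹·Sv·J⁻²·Gy = (kg⁻¹·m⁻²·s²·A) · (m²·s⁻²) · (kg⁻²·m⁻⁴·s⁴) · (m²·s⁻²) = kg⁻³·m⁻²·s²·A.
The exponent of s is 2.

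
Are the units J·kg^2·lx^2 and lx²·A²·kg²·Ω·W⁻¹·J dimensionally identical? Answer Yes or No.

Left side:
  J = N·m (work = force × distance),
      = kg·m²·s⁻².
  lx = lm/m² (illuminance = luminous flux per area),
      = m⁻²·cd.
  So lx² = m⁻⁴·cd².
  Combining: J·kg²·lx² = (kg·m²·s⁻²) · kg² · (m⁻⁴·cd²) = kg³·m⁻²·s⁻²·cd².
Right side:
  lx = lm/m² (illuminance = luminous flux per area),
      = m⁻²·cd.
  So lx² = m⁻⁴·cd².
  Ω = V/A (resistance = voltage per current),
      = kg·m²·s⁻³·A⁻².
  W = J/s (power = energy per time),
      = kg·m²·s⁻³.
  So W⁻¹ = kg⁻¹·m⁻²·s³.
  J = N·m (work = force × distance),
      = kg·m²·s⁻².
  Combining: lx²·A²·kg²·Ω·W⁻¹·J = (m⁻⁴·cd²) · A² · kg² · (kg·m²·s⁻³·A⁻²) · (kg⁻¹·m⁻²·s³) · (kg·m²·s⁻²) = kg³·m⁻²·s⁻²·cd².
Both reduce to kg³·m⁻²·s⁻²·cd².

Yes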